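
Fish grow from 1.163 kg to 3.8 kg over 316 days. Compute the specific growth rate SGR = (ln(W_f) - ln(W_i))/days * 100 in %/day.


ln(W_f) = ln(3.8) = 1.3350011
ln(W_i) = ln(1.163) = 0.15100287
ln(W_f) - ln(W_i) = 1.3350011 - 0.15100287 = 1.1839982
SGR = 1.1839982 / 316 * 100 = 0.374683 %/day

0.374683 %/day


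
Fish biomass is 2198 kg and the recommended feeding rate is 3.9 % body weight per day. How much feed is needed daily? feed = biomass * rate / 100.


Feeding rate fraction = 3.9% / 100 = 0.039
Daily feed = 2198 kg * 0.039 = 85.722 kg/day

85.722 kg/day


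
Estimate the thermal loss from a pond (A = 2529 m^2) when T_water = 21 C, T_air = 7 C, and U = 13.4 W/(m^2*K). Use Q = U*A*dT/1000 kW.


Temperature difference dT = 21 - 7 = 14 K
Heat loss (W) = U * A * dT = 13.4 * 2529 * 14 = 474440.4 W
Convert to kW: 474440.4 / 1000 = 474.4404 kW

474.4404 kW


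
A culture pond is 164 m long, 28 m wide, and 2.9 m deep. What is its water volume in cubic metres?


Base area = L * W = 164 * 28 = 4592 m^2
Volume = area * depth = 4592 * 2.9 = 13316.8 m^3

13316.8 m^3


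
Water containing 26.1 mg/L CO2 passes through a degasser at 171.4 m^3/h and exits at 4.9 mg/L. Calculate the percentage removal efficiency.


CO2_out / CO2_in = 4.9 / 26.1 = 0.18773946
Fraction remaining = 0.18773946
efficiency = (1 - 0.18773946) * 100 = 81.2261 %

81.2261 %


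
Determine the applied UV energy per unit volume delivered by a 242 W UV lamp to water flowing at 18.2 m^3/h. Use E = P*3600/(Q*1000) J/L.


Energy delivered per hour = 242 W * 3600 s = 871200 J/h
Volume treated per hour = 18.2 m^3/h * 1000 = 18200 L/h
dose = 871200 / 18200 = 47.8681 J/L

47.8681 J/L


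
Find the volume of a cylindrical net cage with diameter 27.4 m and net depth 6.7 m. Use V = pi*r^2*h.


r = d/2 = 27.4/2 = 13.7 m
Base area = pi*r^2 = pi*13.7^2 = 589.64553 m^2
Volume = 589.64553 * 6.7 = 3950.63 m^3

3950.63 m^3


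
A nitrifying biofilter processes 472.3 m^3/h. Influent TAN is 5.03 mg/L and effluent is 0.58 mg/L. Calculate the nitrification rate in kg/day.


Concentration drop: TAN_in - TAN_out = 5.03 - 0.58 = 4.45 mg/L
Hourly TAN removed = Q * dTAN = 472.3 m^3/h * 4.45 mg/L = 2101.735 g/h  (m^3/h * mg/L = g/h)
Daily TAN removed = 2101.735 * 24 = 50441.64 g/day
Convert to kg/day: 50441.64 / 1000 = 50.44164 kg/day

50.44164 kg/day


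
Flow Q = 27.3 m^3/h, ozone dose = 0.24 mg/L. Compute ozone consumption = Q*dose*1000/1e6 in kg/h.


O3 demand (mg/h) = Q * dose * 1000 = 27.3 * 0.24 * 1000 = 6552 mg/h
Convert mg to kg: 6552 / 1e6 = 0.006552 kg/h

0.006552 kg/h


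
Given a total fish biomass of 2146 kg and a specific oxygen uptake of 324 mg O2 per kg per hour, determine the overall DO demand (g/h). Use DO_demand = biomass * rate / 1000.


Total O2 consumption (mg/h) = 2146 kg * 324 mg/(kg*h) = 695304 mg/h
Convert to g/h: 695304 / 1000 = 695.304 g/h

695.304 g/h


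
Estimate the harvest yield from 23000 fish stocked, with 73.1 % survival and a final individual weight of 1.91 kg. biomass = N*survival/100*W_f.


Survivors = 23000 * 73.1/100 = 16813 fish
Harvest biomass = survivors * W_f = 16813 * 1.91 = 32112.83 kg

32112.83 kg


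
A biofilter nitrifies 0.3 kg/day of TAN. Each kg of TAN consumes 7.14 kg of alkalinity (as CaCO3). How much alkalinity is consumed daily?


Alkalinity factor: 7.14 kg CaCO3 consumed per kg TAN nitrified
alk = 0.3 kg TAN * 7.14 = 2.142 kg CaCO3/day

2.142 kg CaCO3/day


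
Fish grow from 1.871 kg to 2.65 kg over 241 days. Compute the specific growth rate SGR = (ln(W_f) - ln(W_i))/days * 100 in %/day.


ln(W_f) = ln(2.65) = 0.97455964
ln(W_i) = ln(1.871) = 0.62647305
ln(W_f) - ln(W_i) = 0.97455964 - 0.62647305 = 0.34808659
SGR = 0.34808659 / 241 * 100 = 0.144434 %/day

0.144434 %/day


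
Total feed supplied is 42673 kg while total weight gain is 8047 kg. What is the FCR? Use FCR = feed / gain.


FCR = feed consumed / weight gained
FCR = 42673 kg / 8047 kg = 5.30297

5.30297


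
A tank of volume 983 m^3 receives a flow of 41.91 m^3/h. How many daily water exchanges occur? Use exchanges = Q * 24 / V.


Daily flow volume = 41.91 m^3/h * 24 h = 1005.84 m^3/day
Exchanges = daily flow / tank volume = 1005.84 / 983 = 1.02323 exchanges/day

1.02323 exchanges/day


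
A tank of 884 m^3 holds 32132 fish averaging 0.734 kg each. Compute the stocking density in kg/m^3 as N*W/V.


Total biomass = 32132 fish * 0.734 kg = 23584.888 kg
Density = total biomass / volume = 23584.888 / 884 = 26.6797 kg/m^3

26.6797 kg/m^3


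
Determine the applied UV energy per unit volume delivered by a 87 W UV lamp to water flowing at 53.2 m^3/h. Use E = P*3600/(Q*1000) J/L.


Energy delivered per hour = 87 W * 3600 s = 313200 J/h
Volume treated per hour = 53.2 m^3/h * 1000 = 53200 L/h
dose = 313200 / 53200 = 5.88722 J/L

5.88722 J/L


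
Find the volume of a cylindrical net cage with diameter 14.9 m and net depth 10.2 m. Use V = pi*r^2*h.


r = d/2 = 14.9/2 = 7.45 m
Base area = pi*r^2 = pi*7.45^2 = 174.36625 m^2
Volume = 174.36625 * 10.2 = 1778.54 m^3

1778.54 m^3


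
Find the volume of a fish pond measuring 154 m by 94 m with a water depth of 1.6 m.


Base area = L * W = 154 * 94 = 14476 m^2
Volume = area * depth = 14476 * 1.6 = 23161.6 m^3

23161.6 m^3


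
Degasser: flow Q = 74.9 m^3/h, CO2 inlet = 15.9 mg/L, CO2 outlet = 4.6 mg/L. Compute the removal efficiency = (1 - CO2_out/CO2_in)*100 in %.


CO2_out / CO2_in = 4.6 / 15.9 = 0.28930818
Fraction remaining = 0.28930818
efficiency = (1 - 0.28930818) * 100 = 71.0692 %

71.0692 %


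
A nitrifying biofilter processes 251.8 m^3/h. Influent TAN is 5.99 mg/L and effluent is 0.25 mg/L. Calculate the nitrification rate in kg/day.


Concentration drop: TAN_in - TAN_out = 5.99 - 0.25 = 5.74 mg/L
Hourly TAN removed = Q * dTAN = 251.8 m^3/h * 5.74 mg/L = 1445.332 g/h  (m^3/h * mg/L = g/h)
Daily TAN removed = 1445.332 * 24 = 34687.968 g/day
Convert to kg/day: 34687.968 / 1000 = 34.687968 kg/day

34.687968 kg/day


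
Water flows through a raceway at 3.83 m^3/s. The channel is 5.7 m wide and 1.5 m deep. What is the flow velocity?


Cross-sectional area = W * d = 5.7 * 1.5 = 8.55 m^2
Velocity = Q / A = 3.83 / 8.55 = 0.447953 m/s

0.447953 m/s


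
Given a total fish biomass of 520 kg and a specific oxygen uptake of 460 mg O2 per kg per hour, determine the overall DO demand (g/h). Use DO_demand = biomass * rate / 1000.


Total O2 consumption (mg/h) = 520 kg * 460 mg/(kg*h) = 239200 mg/h
Convert to g/h: 239200 / 1000 = 239.2 g/h

239.2 g/h


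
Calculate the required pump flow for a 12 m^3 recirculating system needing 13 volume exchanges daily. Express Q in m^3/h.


Daily recirculation volume = 12 m^3 * 13 = 156 m^3/day
Flow rate Q = daily volume / 24 h = 156 / 24 = 6.5 m^3/h

6.5 m^3/h


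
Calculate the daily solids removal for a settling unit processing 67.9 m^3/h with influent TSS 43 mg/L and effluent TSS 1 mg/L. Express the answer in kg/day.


Concentration drop: TSS_in - TSS_out = 43 - 1 = 42 mg/L
Hourly solids removed = Q * dTSS = 67.9 m^3/h * 42 mg/L = 2851.8 g/h  (m^3/h * mg/L = g/h)
Daily solids removed = 2851.8 * 24 = 68443.2 g/day
Convert g to kg: 68443.2 / 1000 = 68.4432 kg/day

68.4432 kg/day


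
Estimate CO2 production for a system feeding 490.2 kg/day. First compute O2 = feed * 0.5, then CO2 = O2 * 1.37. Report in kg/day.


O2 = 490.2 * 0.5 = 245.1
CO2 = 245.1 * 1.37 = 335.787

335.787 kg/day


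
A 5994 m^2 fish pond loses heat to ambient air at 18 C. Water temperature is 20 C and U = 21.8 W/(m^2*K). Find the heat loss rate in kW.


Temperature difference dT = 20 - 18 = 2 K
Heat loss (W) = U * A * dT = 21.8 * 5994 * 2 = 261338.4 W
Convert to kW: 261338.4 / 1000 = 261.3384 kW

261.3384 kW


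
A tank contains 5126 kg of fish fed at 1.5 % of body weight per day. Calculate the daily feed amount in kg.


Feeding rate fraction = 1.5% / 100 = 0.015
Daily feed = 5126 kg * 0.015 = 76.89 kg/day

76.89 kg/day


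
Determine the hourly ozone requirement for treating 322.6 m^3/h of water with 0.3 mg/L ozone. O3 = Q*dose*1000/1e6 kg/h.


O3 demand (mg/h) = Q * dose * 1000 = 322.6 * 0.3 * 1000 = 96780 mg/h
Convert mg to kg: 96780 / 1e6 = 0.09678 kg/h

0.09678 kg/h


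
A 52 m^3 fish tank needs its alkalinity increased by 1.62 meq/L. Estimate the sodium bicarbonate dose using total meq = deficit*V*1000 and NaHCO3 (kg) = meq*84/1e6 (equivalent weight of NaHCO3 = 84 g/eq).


Tank volume in L = 52 m^3 * 1000 = 52000 L
Total meq required = 1.62 meq/L * 52000 L = 84240 meq
NaHCO3 mass = 84240 meq * 84 mg/meq / 1e6 = 7.07616 kg

7.07616 kg


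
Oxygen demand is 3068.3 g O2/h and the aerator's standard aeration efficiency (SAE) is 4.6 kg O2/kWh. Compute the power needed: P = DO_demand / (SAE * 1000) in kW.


SAE in g O2/kWh = 4.6 * 1000 = 4600 g/kWh
P = DO_demand / SAE_g = 3068.3 / 4600 = 0.667022 kW

0.667022 kW


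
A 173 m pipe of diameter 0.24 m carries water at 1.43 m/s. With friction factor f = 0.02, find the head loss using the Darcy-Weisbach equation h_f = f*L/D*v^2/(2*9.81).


v^2 = 1.43^2 = 2.0449 m^2/s^2
L/D = 173/0.24 = 720.83333
h_f = f*(L/D)*v^2/(2g) = 0.02 * 720.83333 * 2.0449 / 19.62 = 1.50258 m

1.50258 m


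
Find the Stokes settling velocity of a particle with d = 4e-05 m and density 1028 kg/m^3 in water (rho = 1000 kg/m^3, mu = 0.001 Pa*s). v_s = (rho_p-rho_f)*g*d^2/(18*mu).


Density difference: rho_p - rho_f = 1028 - 1000 = 28 kg/m^3
d^2 = (4e-05)^2 = 1.6e-09 m^2
Numerator = (rho_p - rho_f) * g * d^2 = 28 * 9.81 * 1.6e-09 = 4.39488e-07
Denominator = 18 * mu = 18 * 0.001 = 0.018
v_s = 4.39488e-07 / 0.018 = 2.4416e-05 m/s
Check: Re = rho_f * v_s * d / mu = 1000 * 2.4416e-05 * 4e-05 / 0.001 = 9.77e-04 < 1, so Stokes' law applies.

2.4416e-05 m/s


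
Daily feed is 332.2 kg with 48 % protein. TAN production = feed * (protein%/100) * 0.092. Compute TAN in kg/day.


Protein in feed = 332.2 * 48/100 = 159.456 kg/day
TAN = protein * 0.092 = 159.456 * 0.092 = 14.669952 kg/day

14.669952 kg/day


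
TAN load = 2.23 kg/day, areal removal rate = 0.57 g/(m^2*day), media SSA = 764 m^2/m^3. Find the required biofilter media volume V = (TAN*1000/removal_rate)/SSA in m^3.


A = 2.23*1000 / 0.57 = 3912.2807 m^2
V = 3912.2807 / 764 = 5.12079

5.12079 m^3


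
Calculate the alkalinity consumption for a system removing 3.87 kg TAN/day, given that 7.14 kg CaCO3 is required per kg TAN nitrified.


Alkalinity factor: 7.14 kg CaCO3 consumed per kg TAN nitrified
alk = 3.87 kg TAN * 7.14 = 27.6318 kg CaCO3/day

27.6318 kg CaCO3/day


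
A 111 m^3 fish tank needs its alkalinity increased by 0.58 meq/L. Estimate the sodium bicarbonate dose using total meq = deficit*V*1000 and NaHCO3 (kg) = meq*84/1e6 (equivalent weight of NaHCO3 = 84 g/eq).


Tank volume in L = 111 m^3 * 1000 = 111000 L
Total meq required = 0.58 meq/L * 111000 L = 64380 meq
NaHCO3 mass = 64380 meq * 84 mg/meq / 1e6 = 5.40792 kg

5.40792 kg


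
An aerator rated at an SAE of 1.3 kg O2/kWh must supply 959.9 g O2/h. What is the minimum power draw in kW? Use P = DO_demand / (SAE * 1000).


SAE in g O2/kWh = 1.3 * 1000 = 1300 g/kWh
P = DO_demand / SAE_g = 959.9 / 1300 = 0.738385 kW

0.738385 kW


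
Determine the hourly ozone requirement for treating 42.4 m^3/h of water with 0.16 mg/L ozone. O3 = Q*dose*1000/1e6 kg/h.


O3 demand (mg/h) = Q * dose * 1000 = 42.4 * 0.16 * 1000 = 6784 mg/h
Convert mg to kg: 6784 / 1e6 = 0.006784 kg/h

0.006784 kg/h


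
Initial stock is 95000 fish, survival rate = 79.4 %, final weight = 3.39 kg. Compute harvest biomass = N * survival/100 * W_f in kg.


Survivors = 95000 * 79.4/100 = 75430 fish
Harvest biomass = survivors * W_f = 75430 * 3.39 = 255707.7 kg

255707.7 kg


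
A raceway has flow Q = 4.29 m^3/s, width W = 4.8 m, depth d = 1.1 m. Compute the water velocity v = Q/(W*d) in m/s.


Cross-sectional area = W * d = 4.8 * 1.1 = 5.28 m^2
Velocity = Q / A = 4.29 / 5.28 = 0.8125 m/s

0.8125 m/s


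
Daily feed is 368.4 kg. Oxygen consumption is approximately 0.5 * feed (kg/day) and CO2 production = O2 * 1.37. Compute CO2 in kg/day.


O2 = 368.4 * 0.5 = 184.2
CO2 = 184.2 * 1.37 = 252.354

252.354 kg/day


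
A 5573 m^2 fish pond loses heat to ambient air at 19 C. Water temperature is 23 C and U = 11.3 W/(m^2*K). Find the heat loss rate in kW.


Temperature difference dT = 23 - 19 = 4 K
Heat loss (W) = U * A * dT = 11.3 * 5573 * 4 = 251899.6 W
Convert to kW: 251899.6 / 1000 = 251.8996 kW

251.8996 kW


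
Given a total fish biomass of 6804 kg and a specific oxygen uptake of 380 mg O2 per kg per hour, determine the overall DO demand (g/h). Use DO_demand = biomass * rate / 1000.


Total O2 consumption (mg/h) = 6804 kg * 380 mg/(kg*h) = 2585520 mg/h
Convert to g/h: 2585520 / 1000 = 2585.52 g/h

2585.52 g/h


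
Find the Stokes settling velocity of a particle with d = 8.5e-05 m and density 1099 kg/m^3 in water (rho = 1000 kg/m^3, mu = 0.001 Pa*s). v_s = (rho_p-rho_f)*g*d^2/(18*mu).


Density difference: rho_p - rho_f = 1099 - 1000 = 99 kg/m^3
d^2 = (8.5e-05)^2 = 7.225e-09 m^2
Numerator = (rho_p - rho_f) * g * d^2 = 99 * 9.81 * 7.225e-09 = 7.0168478e-06
Denominator = 18 * mu = 18 * 0.001 = 0.018
v_s = 7.0168478e-06 / 0.018 = 3.89825e-04 m/s
Check: Re = rho_f * v_s * d / mu = 1000 * 3.89825e-04 * 8.5e-05 / 0.001 = 0.0331 < 1, so Stokes' law applies.

3.89825e-04 m/s


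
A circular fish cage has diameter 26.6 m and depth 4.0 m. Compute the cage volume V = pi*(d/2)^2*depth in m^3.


r = d/2 = 26.6/2 = 13.3 m
Base area = pi*r^2 = pi*13.3^2 = 555.71632 m^2
Volume = 555.71632 * 4.0 = 2222.87 m^3

2222.87 m^3


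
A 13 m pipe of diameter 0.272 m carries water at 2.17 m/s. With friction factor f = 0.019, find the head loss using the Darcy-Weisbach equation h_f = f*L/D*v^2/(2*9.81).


v^2 = 2.17^2 = 4.7089 m^2/s^2
L/D = 13/0.272 = 47.794118
h_f = f*(L/D)*v^2/(2g) = 0.019 * 47.794118 * 4.7089 / 19.62 = 0.217946 m

0.217946 m


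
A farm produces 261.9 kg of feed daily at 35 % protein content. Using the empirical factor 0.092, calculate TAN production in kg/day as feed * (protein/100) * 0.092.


Protein in feed = 261.9 * 35/100 = 91.665 kg/day
TAN = protein * 0.092 = 91.665 * 0.092 = 8.43318 kg/day

8.43318 kg/day


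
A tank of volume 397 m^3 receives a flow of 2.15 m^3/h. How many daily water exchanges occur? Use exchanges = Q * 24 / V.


Daily flow volume = 2.15 m^3/h * 24 h = 51.6 m^3/day
Exchanges = daily flow / tank volume = 51.6 / 397 = 0.129975 exchanges/day

0.129975 exchanges/day


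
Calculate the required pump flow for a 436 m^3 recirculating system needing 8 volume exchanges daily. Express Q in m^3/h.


Daily recirculation volume = 436 m^3 * 8 = 3488 m^3/day
Flow rate Q = daily volume / 24 h = 3488 / 24 = 145.333 m^3/h

145.333 m^3/h


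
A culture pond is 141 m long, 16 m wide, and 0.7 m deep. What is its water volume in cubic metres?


Base area = L * W = 141 * 16 = 2256 m^2
Volume = area * depth = 2256 * 0.7 = 1579.2 m^3

1579.2 m^3


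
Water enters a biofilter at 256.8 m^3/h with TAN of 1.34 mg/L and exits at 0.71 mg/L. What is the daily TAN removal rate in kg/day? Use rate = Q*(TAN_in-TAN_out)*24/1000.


Concentration drop: TAN_in - TAN_out = 1.34 - 0.71 = 0.63 mg/L
Hourly TAN removed = Q * dTAN = 256.8 m^3/h * 0.63 mg/L = 161.784 g/h  (m^3/h * mg/L = g/h)
Daily TAN removed = 161.784 * 24 = 3882.816 g/day
Convert to kg/day: 3882.816 / 1000 = 3.882816 kg/day

3.882816 kg/day


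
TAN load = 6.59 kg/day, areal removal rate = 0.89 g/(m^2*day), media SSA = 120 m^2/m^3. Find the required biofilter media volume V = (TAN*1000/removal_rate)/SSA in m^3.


A = 6.59*1000 / 0.89 = 7404.4944 m^2
V = 7404.4944 / 120 = 61.7041

61.7041 m^3


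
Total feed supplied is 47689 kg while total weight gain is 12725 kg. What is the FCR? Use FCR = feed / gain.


FCR = feed consumed / weight gained
FCR = 47689 kg / 12725 kg = 3.74766

3.74766


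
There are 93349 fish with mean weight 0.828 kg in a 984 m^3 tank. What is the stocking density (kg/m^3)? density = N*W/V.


Total biomass = 93349 fish * 0.828 kg = 77292.972 kg
Density = total biomass / volume = 77292.972 / 984 = 78.5498 kg/m^3

78.5498 kg/m^3


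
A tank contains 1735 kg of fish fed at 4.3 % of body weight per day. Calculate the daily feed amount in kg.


Feeding rate fraction = 4.3% / 100 = 0.043
Daily feed = 1735 kg * 0.043 = 74.605 kg/day

74.605 kg/day


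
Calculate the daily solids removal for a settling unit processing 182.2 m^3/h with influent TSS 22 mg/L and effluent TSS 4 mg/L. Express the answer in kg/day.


Concentration drop: TSS_in - TSS_out = 22 - 4 = 18 mg/L
Hourly solids removed = Q * dTSS = 182.2 m^3/h * 18 mg/L = 3279.6 g/h  (m^3/h * mg/L = g/h)
Daily solids removed = 3279.6 * 24 = 78710.4 g/day
Convert g to kg: 78710.4 / 1000 = 78.7104 kg/day

78.7104 kg/day


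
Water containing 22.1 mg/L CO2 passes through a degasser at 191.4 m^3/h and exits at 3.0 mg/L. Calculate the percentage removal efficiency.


CO2_out / CO2_in = 3.0 / 22.1 = 0.13574661
Fraction remaining = 0.13574661
efficiency = (1 - 0.13574661) * 100 = 86.4253 %

86.4253 %


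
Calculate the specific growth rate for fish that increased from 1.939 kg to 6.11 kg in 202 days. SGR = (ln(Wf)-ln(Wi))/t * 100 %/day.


ln(W_f) = ln(6.11) = 1.8099268
ln(W_i) = ln(1.939) = 0.66217238
ln(W_f) - ln(W_i) = 1.8099268 - 0.66217238 = 1.1477544
SGR = 1.1477544 / 202 * 100 = 0.568195 %/day

0.568195 %/day


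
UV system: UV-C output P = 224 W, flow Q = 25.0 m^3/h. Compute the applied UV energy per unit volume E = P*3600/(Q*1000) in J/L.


Energy delivered per hour = 224 W * 3600 s = 806400 J/h
Volume treated per hour = 25.0 m^3/h * 1000 = 25000 L/h
dose = 806400 / 25000 = 32.256 J/L

32.256 J/L


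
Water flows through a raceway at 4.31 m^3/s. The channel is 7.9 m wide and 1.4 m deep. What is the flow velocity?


Cross-sectional area = W * d = 7.9 * 1.4 = 11.06 m^2
Velocity = Q / A = 4.31 / 11.06 = 0.389693 m/s

0.389693 m/s


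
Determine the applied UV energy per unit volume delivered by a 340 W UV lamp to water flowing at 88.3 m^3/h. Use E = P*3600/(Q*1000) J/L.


Energy delivered per hour = 340 W * 3600 s = 1224000 J/h
Volume treated per hour = 88.3 m^3/h * 1000 = 88300 L/h
dose = 1224000 / 88300 = 13.8618 J/L

13.8618 J/L


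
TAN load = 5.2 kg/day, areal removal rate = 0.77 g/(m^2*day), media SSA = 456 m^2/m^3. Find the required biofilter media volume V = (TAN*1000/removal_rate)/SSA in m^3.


A = 5.2*1000 / 0.77 = 6753.2468 m^2
V = 6753.2468 / 456 = 14.8098

14.8098 m^3


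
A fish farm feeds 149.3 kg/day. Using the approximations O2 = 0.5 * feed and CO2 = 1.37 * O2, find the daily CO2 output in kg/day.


O2 = 149.3 * 0.5 = 74.65
CO2 = 74.65 * 1.37 = 102.2705

102.2705 kg/day


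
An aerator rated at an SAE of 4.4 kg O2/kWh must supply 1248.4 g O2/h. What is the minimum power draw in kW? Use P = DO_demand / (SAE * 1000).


SAE in g O2/kWh = 4.4 * 1000 = 4400 g/kWh
P = DO_demand / SAE_g = 1248.4 / 4400 = 0.283727 kW

0.283727 kW


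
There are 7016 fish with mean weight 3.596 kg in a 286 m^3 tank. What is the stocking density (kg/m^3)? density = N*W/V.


Total biomass = 7016 fish * 3.596 kg = 25229.536 kg
Density = total biomass / volume = 25229.536 / 286 = 88.2152 kg/m^3

88.2152 kg/m^3


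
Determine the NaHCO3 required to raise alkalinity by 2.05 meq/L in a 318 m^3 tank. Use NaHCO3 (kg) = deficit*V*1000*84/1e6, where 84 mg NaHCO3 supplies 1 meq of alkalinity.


Tank volume in L = 318 m^3 * 1000 = 318000 L
Total meq required = 2.05 meq/L * 318000 L = 651900 meq
NaHCO3 mass = 651900 meq * 84 mg/meq / 1e6 = 54.7596 kg

54.7596 kg


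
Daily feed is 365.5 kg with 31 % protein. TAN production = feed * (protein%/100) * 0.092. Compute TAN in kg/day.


Protein in feed = 365.5 * 31/100 = 113.305 kg/day
TAN = protein * 0.092 = 113.305 * 0.092 = 10.42406 kg/day

10.42406 kg/day


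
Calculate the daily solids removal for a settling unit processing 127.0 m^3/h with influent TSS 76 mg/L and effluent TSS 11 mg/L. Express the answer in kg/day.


Concentration drop: TSS_in - TSS_out = 76 - 11 = 65 mg/L
Hourly solids removed = Q * dTSS = 127.0 m^3/h * 65 mg/L = 8255 g/h  (m^3/h * mg/L = g/h)
Daily solids removed = 8255 * 24 = 198120 g/day
Convert g to kg: 198120 / 1000 = 198.12 kg/day

198.12 kg/day


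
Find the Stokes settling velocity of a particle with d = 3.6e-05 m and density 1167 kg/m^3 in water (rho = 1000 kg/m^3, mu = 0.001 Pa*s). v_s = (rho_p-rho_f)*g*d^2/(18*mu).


Density difference: rho_p - rho_f = 1167 - 1000 = 167 kg/m^3
d^2 = (3.6e-05)^2 = 1.296e-09 m^2
Numerator = (rho_p - rho_f) * g * d^2 = 167 * 9.81 * 1.296e-09 = 2.1231979e-06
Denominator = 18 * mu = 18 * 0.001 = 0.018
v_s = 2.1231979e-06 / 0.018 = 1.17955e-04 m/s
Check: Re = rho_f * v_s * d / mu = 1000 * 1.17955e-04 * 3.6e-05 / 0.001 = 0.00425 < 1, so Stokes' law applies.

1.17955e-04 m/s


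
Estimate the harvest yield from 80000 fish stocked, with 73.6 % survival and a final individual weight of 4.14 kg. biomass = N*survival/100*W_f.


Survivors = 80000 * 73.6/100 = 58880 fish
Harvest biomass = survivors * W_f = 58880 * 4.14 = 243763.2 kg

243763.2 kg


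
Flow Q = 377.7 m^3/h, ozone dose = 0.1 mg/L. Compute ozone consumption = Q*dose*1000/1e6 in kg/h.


O3 demand (mg/h) = Q * dose * 1000 = 377.7 * 0.1 * 1000 = 37770 mg/h
Convert mg to kg: 37770 / 1e6 = 0.03777 kg/h

0.03777 kg/h


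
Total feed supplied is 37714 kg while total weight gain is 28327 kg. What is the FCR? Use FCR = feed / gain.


FCR = feed consumed / weight gained
FCR = 37714 kg / 28327 kg = 1.33138

1.33138


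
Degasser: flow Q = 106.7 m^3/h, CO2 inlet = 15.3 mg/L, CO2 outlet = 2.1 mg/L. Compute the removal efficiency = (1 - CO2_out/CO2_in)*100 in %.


CO2_out / CO2_in = 2.1 / 15.3 = 0.1372549
Fraction remaining = 0.1372549
efficiency = (1 - 0.1372549) * 100 = 86.2745 %

86.2745 %


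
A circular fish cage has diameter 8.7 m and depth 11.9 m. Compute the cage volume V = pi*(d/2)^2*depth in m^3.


r = d/2 = 8.7/2 = 4.35 m
Base area = pi*r^2 = pi*4.35^2 = 59.446787 m^2
Volume = 59.446787 * 11.9 = 707.417 m^3

707.417 m^3


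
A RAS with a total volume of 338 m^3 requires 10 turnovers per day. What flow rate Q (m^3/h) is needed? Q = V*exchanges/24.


Daily recirculation volume = 338 m^3 * 10 = 3380 m^3/day
Flow rate Q = daily volume / 24 h = 3380 / 24 = 140.833 m^3/h

140.833 m^3/h


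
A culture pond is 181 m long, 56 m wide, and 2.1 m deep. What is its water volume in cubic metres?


Base area = L * W = 181 * 56 = 10136 m^2
Volume = area * depth = 10136 * 2.1 = 21285.6 m^3

21285.6 m^3


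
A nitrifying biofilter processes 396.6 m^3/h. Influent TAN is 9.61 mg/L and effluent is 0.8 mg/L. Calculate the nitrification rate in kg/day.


Concentration drop: TAN_in - TAN_out = 9.61 - 0.8 = 8.81 mg/L
Hourly TAN removed = Q * dTAN = 396.6 m^3/h * 8.81 mg/L = 3494.046 g/h  (m^3/h * mg/L = g/h)
Daily TAN removed = 3494.046 * 24 = 83857.104 g/day
Convert to kg/day: 83857.104 / 1000 = 83.857104 kg/day

83.857104 kg/day


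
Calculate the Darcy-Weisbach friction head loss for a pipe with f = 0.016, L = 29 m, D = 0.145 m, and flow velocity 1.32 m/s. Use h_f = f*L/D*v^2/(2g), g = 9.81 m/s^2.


v^2 = 1.32^2 = 1.7424 m^2/s^2
L/D = 29/0.145 = 200
h_f = f*(L/D)*v^2/(2g) = 0.016 * 200 * 1.7424 / 19.62 = 0.284183 m

0.284183 m


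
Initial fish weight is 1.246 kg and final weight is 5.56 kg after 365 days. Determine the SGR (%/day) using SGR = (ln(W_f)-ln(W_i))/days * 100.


ln(W_f) = ln(5.56) = 1.7155981
ln(W_i) = ln(1.246) = 0.21993842
ln(W_f) - ln(W_i) = 1.7155981 - 0.21993842 = 1.4956597
SGR = 1.4956597 / 365 * 100 = 0.40977 %/day

0.40977 %/day


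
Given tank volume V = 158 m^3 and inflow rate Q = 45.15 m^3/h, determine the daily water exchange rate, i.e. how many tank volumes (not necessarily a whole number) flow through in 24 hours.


Daily flow volume = 45.15 m^3/h * 24 h = 1083.6 m^3/day
Exchanges = daily flow / tank volume = 1083.6 / 158 = 6.85823 exchanges/day

6.85823 exchanges/day


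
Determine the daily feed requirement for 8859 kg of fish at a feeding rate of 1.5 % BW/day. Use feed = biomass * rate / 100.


Feeding rate fraction = 1.5% / 100 = 0.015
Daily feed = 8859 kg * 0.015 = 132.885 kg/day

132.885 kg/day


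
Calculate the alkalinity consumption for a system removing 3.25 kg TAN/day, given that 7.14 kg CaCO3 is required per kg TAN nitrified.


Alkalinity factor: 7.14 kg CaCO3 consumed per kg TAN nitrified
alk = 3.25 kg TAN * 7.14 = 23.205 kg CaCO3/day

23.205 kg CaCO3/day


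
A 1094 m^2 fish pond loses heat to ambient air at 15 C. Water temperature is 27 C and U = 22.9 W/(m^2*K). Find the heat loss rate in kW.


Temperature difference dT = 27 - 15 = 12 K
Heat loss (W) = U * A * dT = 22.9 * 1094 * 12 = 300631.2 W
Convert to kW: 300631.2 / 1000 = 300.6312 kW

300.6312 kW


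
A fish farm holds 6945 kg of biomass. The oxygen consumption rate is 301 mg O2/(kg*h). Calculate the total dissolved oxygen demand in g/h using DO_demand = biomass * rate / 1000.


Total O2 consumption (mg/h) = 6945 kg * 301 mg/(kg*h) = 2090445 mg/h
Convert to g/h: 2090445 / 1000 = 2090.445 g/h

2090.445 g/h


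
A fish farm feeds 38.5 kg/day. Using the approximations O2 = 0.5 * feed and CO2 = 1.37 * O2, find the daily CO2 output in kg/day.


O2 = 38.5 * 0.5 = 19.25
CO2 = 19.25 * 1.37 = 26.3725

26.3725 kg/day


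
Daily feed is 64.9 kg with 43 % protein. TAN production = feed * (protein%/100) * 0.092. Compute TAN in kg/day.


Protein in feed = 64.9 * 43/100 = 27.907 kg/day
TAN = protein * 0.092 = 27.907 * 0.092 = 2.567444 kg/day

2.567444 kg/day


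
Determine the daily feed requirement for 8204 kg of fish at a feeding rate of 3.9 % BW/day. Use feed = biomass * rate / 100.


Feeding rate fraction = 3.9% / 100 = 0.039
Daily feed = 8204 kg * 0.039 = 319.956 kg/day

319.956 kg/day


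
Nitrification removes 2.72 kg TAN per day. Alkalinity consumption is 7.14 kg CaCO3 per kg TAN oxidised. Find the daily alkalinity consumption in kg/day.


Alkalinity factor: 7.14 kg CaCO3 consumed per kg TAN nitrified
alk = 2.72 kg TAN * 7.14 = 19.4208 kg CaCO3/day

19.4208 kg CaCO3/day


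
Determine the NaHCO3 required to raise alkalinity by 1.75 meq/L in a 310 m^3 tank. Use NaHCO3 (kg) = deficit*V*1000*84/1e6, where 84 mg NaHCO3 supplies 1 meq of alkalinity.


Tank volume in L = 310 m^3 * 1000 = 310000 L
Total meq required = 1.75 meq/L * 310000 L = 542500 meq
NaHCO3 mass = 542500 meq * 84 mg/meq / 1e6 = 45.57 kg

45.57 kg


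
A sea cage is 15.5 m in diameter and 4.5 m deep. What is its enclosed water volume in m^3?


r = d/2 = 15.5/2 = 7.75 m
Base area = pi*r^2 = pi*7.75^2 = 188.69191 m^2
Volume = 188.69191 * 4.5 = 849.114 m^3

849.114 m^3


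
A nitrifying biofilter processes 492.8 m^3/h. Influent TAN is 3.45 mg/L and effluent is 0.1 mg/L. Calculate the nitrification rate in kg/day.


Concentration drop: TAN_in - TAN_out = 3.45 - 0.1 = 3.35 mg/L
Hourly TAN removed = Q * dTAN = 492.8 m^3/h * 3.35 mg/L = 1650.88 g/h  (m^3/h * mg/L = g/h)
Daily TAN removed = 1650.88 * 24 = 39621.12 g/day
Convert to kg/day: 39621.12 / 1000 = 39.62112 kg/day

39.62112 kg/day


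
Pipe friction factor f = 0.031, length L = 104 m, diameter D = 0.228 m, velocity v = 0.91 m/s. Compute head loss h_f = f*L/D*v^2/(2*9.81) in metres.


v^2 = 0.91^2 = 0.8281 m^2/s^2
L/D = 104/0.228 = 456.14035
h_f = f*(L/D)*v^2/(2g) = 0.031 * 456.14035 * 0.8281 / 19.62 = 0.596821 m

0.596821 m


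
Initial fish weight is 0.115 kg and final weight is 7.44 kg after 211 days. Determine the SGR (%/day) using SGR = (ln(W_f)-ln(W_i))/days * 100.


ln(W_f) = ln(7.44) = 2.0068708
ln(W_i) = ln(0.115) = -2.1628232
ln(W_f) - ln(W_i) = 2.0068708 - -2.1628232 = 4.169694
SGR = 4.169694 / 211 * 100 = 1.97616 %/day

1.97616 %/day


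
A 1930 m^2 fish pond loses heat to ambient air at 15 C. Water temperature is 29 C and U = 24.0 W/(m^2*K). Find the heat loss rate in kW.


Temperature difference dT = 29 - 15 = 14 K
Heat loss (W) = U * A * dT = 24.0 * 1930 * 14 = 648480 W
Convert to kW: 648480 / 1000 = 648.48 kW

648.48 kW


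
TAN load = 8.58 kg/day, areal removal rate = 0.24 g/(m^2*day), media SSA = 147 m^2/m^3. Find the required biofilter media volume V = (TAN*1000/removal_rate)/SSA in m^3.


A = 8.58*1000 / 0.24 = 35750 m^2
V = 35750 / 147 = 243.197

243.197 m^3


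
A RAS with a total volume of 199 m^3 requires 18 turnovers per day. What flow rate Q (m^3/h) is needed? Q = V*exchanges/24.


Daily recirculation volume = 199 m^3 * 18 = 3582 m^3/day
Flow rate Q = daily volume / 24 h = 3582 / 24 = 149.25 m^3/h

149.25 m^3/h


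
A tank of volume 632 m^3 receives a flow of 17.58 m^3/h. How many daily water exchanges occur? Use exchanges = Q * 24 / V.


Daily flow volume = 17.58 m^3/h * 24 h = 421.92 m^3/day
Exchanges = daily flow / tank volume = 421.92 / 632 = 0.667595 exchanges/day

0.667595 exchanges/day


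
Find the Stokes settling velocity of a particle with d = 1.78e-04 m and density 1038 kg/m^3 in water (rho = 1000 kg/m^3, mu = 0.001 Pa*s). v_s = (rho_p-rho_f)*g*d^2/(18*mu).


Density difference: rho_p - rho_f = 1038 - 1000 = 38 kg/m^3
d^2 = (1.78e-04)^2 = 3.1684e-08 m^2
Numerator = (rho_p - rho_f) * g * d^2 = 38 * 9.81 * 3.1684e-08 = 1.1811162e-05
Denominator = 18 * mu = 18 * 0.001 = 0.018
v_s = 1.1811162e-05 / 0.018 = 6.56176e-04 m/s
Check: Re = rho_f * v_s * d / mu = 1000 * 6.56176e-04 * 1.78e-04 / 0.001 = 0.117 < 1, so Stokes' law applies.

6.56176e-04 m/s


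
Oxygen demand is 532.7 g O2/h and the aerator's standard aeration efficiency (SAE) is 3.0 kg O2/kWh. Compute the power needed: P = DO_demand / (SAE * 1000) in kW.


SAE in g O2/kWh = 3.0 * 1000 = 3000 g/kWh
P = DO_demand / SAE_g = 532.7 / 3000 = 0.177567 kW

0.177567 kW


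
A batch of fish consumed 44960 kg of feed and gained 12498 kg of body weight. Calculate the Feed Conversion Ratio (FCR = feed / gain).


FCR = feed consumed / weight gained
FCR = 44960 kg / 12498 kg = 3.59738

3.59738


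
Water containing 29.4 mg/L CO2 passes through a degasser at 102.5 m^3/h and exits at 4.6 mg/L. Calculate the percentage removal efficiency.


CO2_out / CO2_in = 4.6 / 29.4 = 0.15646259
Fraction remaining = 0.15646259
efficiency = (1 - 0.15646259) * 100 = 84.3537 %

84.3537 %


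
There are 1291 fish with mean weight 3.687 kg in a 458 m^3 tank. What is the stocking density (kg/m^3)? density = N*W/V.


Total biomass = 1291 fish * 3.687 kg = 4759.917 kg
Density = total biomass / volume = 4759.917 / 458 = 10.3928 kg/m^3

10.3928 kg/m^3


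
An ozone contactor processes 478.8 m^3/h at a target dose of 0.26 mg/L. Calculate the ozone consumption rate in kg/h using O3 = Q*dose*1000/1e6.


O3 demand (mg/h) = Q * dose * 1000 = 478.8 * 0.26 * 1000 = 124488 mg/h
Convert mg to kg: 124488 / 1e6 = 0.124488 kg/h

0.124488 kg/h


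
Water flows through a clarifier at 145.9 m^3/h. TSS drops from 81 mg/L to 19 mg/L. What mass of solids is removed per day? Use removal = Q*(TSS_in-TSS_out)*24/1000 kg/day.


Concentration drop: TSS_in - TSS_out = 81 - 19 = 62 mg/L
Hourly solids removed = Q * dTSS = 145.9 m^3/h * 62 mg/L = 9045.8 g/h  (m^3/h * mg/L = g/h)
Daily solids removed = 9045.8 * 24 = 217099.2 g/day
Convert g to kg: 217099.2 / 1000 = 217.0992 kg/day

217.0992 kg/day


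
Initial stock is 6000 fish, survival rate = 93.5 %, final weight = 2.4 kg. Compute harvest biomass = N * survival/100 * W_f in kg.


Survivors = 6000 * 93.5/100 = 5610 fish
Harvest biomass = survivors * W_f = 5610 * 2.4 = 13464 kg

13464 kg


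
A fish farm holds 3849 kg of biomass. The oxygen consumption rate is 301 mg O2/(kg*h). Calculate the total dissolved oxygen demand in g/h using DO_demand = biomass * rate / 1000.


Total O2 consumption (mg/h) = 3849 kg * 301 mg/(kg*h) = 1158549 mg/h
Convert to g/h: 1158549 / 1000 = 1158.549 g/h

1158.549 g/h


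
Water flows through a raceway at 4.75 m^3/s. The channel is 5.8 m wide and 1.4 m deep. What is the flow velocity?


Cross-sectional area = W * d = 5.8 * 1.4 = 8.12 m^2
Velocity = Q / A = 4.75 / 8.12 = 0.584975 m/s

0.584975 m/s


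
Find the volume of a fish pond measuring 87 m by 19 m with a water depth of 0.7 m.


Base area = L * W = 87 * 19 = 1653 m^2
Volume = area * depth = 1653 * 0.7 = 1157.1 m^3

1157.1 m^3


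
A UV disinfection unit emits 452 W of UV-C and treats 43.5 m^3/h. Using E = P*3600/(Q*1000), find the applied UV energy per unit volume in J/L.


Energy delivered per hour = 452 W * 3600 s = 1627200 J/h
Volume treated per hour = 43.5 m^3/h * 1000 = 43500 L/h
dose = 1627200 / 43500 = 37.4069 J/L

37.4069 J/L


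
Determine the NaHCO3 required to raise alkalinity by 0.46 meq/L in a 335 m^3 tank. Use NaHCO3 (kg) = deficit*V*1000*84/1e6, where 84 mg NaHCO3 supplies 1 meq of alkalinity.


Tank volume in L = 335 m^3 * 1000 = 335000 L
Total meq required = 0.46 meq/L * 335000 L = 154100 meq
NaHCO3 mass = 154100 meq * 84 mg/meq / 1e6 = 12.9444 kg

12.9444 kg


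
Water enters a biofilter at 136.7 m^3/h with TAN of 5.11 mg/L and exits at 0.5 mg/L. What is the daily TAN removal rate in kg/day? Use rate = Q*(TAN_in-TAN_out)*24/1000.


Concentration drop: TAN_in - TAN_out = 5.11 - 0.5 = 4.61 mg/L
Hourly TAN removed = Q * dTAN = 136.7 m^3/h * 4.61 mg/L = 630.187 g/h  (m^3/h * mg/L = g/h)
Daily TAN removed = 630.187 * 24 = 15124.488 g/day
Convert to kg/day: 15124.488 / 1000 = 15.124488 kg/day

15.124488 kg/day


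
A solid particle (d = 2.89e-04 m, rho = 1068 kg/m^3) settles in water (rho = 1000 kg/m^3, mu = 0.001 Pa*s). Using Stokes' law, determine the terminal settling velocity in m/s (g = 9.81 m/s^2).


Density difference: rho_p - rho_f = 1068 - 1000 = 68 kg/m^3
d^2 = (2.89e-04)^2 = 8.3521e-08 m^2
Numerator = (rho_p - rho_f) * g * d^2 = 68 * 9.81 * 8.3521e-08 = 5.5715189e-05
Denominator = 18 * mu = 18 * 0.001 = 0.018
v_s = 5.5715189e-05 / 0.018 = 0.00309529 m/s
Check: Re = rho_f * v_s * d / mu = 1000 * 0.00309529 * 2.89e-04 / 0.001 = 0.895 < 1, so Stokes' law applies.

0.00309529 m/s


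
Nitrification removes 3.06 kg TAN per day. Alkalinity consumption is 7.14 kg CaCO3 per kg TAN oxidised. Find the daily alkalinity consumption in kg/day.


Alkalinity factor: 7.14 kg CaCO3 consumed per kg TAN nitrified
alk = 3.06 kg TAN * 7.14 = 21.8484 kg CaCO3/day

21.8484 kg CaCO3/day


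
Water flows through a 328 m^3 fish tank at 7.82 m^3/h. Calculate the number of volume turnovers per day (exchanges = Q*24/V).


Daily flow volume = 7.82 m^3/h * 24 h = 187.68 m^3/day
Exchanges = daily flow / tank volume = 187.68 / 328 = 0.572195 exchanges/day

0.572195 exchanges/day


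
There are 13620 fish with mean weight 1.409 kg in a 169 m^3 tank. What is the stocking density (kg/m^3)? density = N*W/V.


Total biomass = 13620 fish * 1.409 kg = 19190.58 kg
Density = total biomass / volume = 19190.58 / 169 = 113.554 kg/m^3

113.554 kg/m^3


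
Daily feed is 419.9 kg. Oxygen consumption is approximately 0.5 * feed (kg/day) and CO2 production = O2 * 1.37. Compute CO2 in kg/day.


O2 = 419.9 * 0.5 = 209.95
CO2 = 209.95 * 1.37 = 287.6315

287.6315 kg/day


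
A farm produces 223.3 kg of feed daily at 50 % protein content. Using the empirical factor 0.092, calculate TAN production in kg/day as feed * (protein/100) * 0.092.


Protein in feed = 223.3 * 50/100 = 111.65 kg/day
TAN = protein * 0.092 = 111.65 * 0.092 = 10.2718 kg/day

10.2718 kg/day


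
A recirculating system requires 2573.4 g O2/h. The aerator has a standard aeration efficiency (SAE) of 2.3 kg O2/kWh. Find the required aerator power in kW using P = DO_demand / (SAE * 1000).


SAE in g O2/kWh = 2.3 * 1000 = 2300 g/kWh
P = DO_demand / SAE_g = 2573.4 / 2300 = 1.11887 kW

1.11887 kW


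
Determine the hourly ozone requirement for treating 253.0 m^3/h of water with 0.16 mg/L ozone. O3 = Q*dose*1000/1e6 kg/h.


O3 demand (mg/h) = Q * dose * 1000 = 253.0 * 0.16 * 1000 = 40480 mg/h
Convert mg to kg: 40480 / 1e6 = 0.04048 kg/h

0.04048 kg/h


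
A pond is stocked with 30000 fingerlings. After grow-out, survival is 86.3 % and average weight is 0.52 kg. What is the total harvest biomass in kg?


Survivors = 30000 * 86.3/100 = 25890 fish
Harvest biomass = survivors * W_f = 25890 * 0.52 = 13462.8 kg

13462.8 kg


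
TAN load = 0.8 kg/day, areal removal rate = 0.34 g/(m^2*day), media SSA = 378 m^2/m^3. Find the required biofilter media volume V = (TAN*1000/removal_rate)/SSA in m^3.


A = 0.8*1000 / 0.34 = 2352.9412 m^2
V = 2352.9412 / 378 = 6.22471

6.22471 m^3


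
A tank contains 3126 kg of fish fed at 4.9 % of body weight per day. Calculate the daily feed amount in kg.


Feeding rate fraction = 4.9% / 100 = 0.049
Daily feed = 3126 kg * 0.049 = 153.174 kg/day

153.174 kg/day


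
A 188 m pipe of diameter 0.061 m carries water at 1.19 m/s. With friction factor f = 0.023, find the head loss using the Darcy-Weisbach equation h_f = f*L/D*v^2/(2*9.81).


v^2 = 1.19^2 = 1.4161 m^2/s^2
L/D = 188/0.061 = 3081.9672
h_f = f*(L/D)*v^2/(2g) = 0.023 * 3081.9672 * 1.4161 / 19.62 = 5.11624 m

5.11624 m


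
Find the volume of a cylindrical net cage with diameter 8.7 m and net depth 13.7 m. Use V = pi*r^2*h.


r = d/2 = 8.7/2 = 4.35 m
Base area = pi*r^2 = pi*4.35^2 = 59.446787 m^2
Volume = 59.446787 * 13.7 = 814.421 m^3

814.421 m^3


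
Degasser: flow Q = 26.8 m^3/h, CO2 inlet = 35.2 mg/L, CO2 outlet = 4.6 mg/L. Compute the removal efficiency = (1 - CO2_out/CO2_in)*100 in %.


CO2_out / CO2_in = 4.6 / 35.2 = 0.13068182
Fraction remaining = 0.13068182
efficiency = (1 - 0.13068182) * 100 = 86.9318 %

86.9318 %


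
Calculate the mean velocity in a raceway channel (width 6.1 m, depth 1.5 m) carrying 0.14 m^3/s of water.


Cross-sectional area = W * d = 6.1 * 1.5 = 9.15 m^2
Velocity = Q / A = 0.14 / 9.15 = 0.0153005 m/s

0.0153005 m/s


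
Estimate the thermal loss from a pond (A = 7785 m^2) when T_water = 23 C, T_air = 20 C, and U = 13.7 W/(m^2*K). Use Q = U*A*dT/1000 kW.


Temperature difference dT = 23 - 20 = 3 K
Heat loss (W) = U * A * dT = 13.7 * 7785 * 3 = 319963.5 W
Convert to kW: 319963.5 / 1000 = 319.9635 kW

319.9635 kW


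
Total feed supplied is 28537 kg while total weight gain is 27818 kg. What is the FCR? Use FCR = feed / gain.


FCR = feed consumed / weight gained
FCR = 28537 kg / 27818 kg = 1.02585

1.02585


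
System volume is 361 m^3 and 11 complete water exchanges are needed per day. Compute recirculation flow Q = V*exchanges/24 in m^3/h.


Daily recirculation volume = 361 m^3 * 11 = 3971 m^3/day
Flow rate Q = daily volume / 24 h = 3971 / 24 = 165.458 m^3/h

165.458 m^3/h


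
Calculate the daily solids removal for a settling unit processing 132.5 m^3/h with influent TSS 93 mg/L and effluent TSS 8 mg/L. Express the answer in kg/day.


Concentration drop: TSS_in - TSS_out = 93 - 8 = 85 mg/L
Hourly solids removed = Q * dTSS = 132.5 m^3/h * 85 mg/L = 11262.5 g/h  (m^3/h * mg/L = g/h)
Daily solids removed = 11262.5 * 24 = 270300 g/day
Convert g to kg: 270300 / 1000 = 270.3 kg/day

270.3 kg/day


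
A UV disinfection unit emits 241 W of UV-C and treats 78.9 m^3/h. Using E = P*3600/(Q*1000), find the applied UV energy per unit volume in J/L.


Energy delivered per hour = 241 W * 3600 s = 867600 J/h
Volume treated per hour = 78.9 m^3/h * 1000 = 78900 L/h
dose = 867600 / 78900 = 10.9962 J/L

10.9962 J/L


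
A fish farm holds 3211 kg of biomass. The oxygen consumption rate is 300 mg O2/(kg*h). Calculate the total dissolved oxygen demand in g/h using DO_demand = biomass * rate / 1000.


Total O2 consumption (mg/h) = 3211 kg * 300 mg/(kg*h) = 963300 mg/h
Convert to g/h: 963300 / 1000 = 963.3 g/h

963.3 g/h


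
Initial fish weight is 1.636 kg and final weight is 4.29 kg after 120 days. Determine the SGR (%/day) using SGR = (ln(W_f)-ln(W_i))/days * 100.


ln(W_f) = ln(4.29) = 1.4562867
ln(W_i) = ln(1.636) = 0.49225424
ln(W_f) - ln(W_i) = 1.4562867 - 0.49225424 = 0.96403246
SGR = 0.96403246 / 120 * 100 = 0.80336 %/day

0.80336 %/day
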